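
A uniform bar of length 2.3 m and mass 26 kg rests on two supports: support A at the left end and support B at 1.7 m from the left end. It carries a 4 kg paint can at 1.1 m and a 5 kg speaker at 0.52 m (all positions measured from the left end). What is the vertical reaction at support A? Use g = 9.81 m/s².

R_A ≈ 130 N

Choose support B as the axis so its reaction then has zero moment arm.
Beam weight: 26 × 9.81 = 255.1 N down at 1.15 m → arm 0.55 m, τ = 255.1 × 0.55 = 140.3 N·m counterclockwise.
Paint can: 4 × 9.81 = 39.24 N down at 1.1 m → arm 0.6 m, τ = 39.24 × 0.6 = 23.54 N·m counterclockwise.
Speaker: 5 × 9.81 = 49.05 N down at 0.52 m → arm 1.18 m, τ = 49.05 × 1.18 = 57.88 N·m counterclockwise.
Net load moment about support B = 221.7 N·m counterclockwise.
Reaction R at support A is upward at 0 m, arm 1.7 m → moment R × 1.7 clockwise.
Setting net torque to zero: R × 1.7 = 221.7 → R = 130 N.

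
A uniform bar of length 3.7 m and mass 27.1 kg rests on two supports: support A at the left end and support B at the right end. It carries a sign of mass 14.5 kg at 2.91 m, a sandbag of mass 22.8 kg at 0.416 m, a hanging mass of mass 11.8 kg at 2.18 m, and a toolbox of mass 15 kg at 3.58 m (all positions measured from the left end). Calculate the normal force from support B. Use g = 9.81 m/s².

Taking torques about support A:
Beam weight: 27.1 × 9.81 = 265.9 N down at 1.85 m → arm 1.85 m, τ = 265.9 × 1.85 = 491.9 N·m clockwise.
Sign: 14.5 × 9.81 = 142.2 N down at 2.91 m → arm 2.91 m, τ = 142.2 × 2.91 = 413.8 N·m clockwise.
Sandbag: 22.8 × 9.81 = 223.7 N down at 0.416 m → arm 0.416 m, τ = 223.7 × 0.416 = 93.06 N·m clockwise.
Hanging mass: 11.8 × 9.81 = 115.8 N down at 2.18 m → arm 2.18 m, τ = 115.8 × 2.18 = 252.4 N·m clockwise.
Toolbox: 15 × 9.81 = 147.2 N down at 3.58 m → arm 3.58 m, τ = 147.2 × 3.58 = 527 N·m clockwise.
Net load moment about support A = 1778 N·m clockwise.
Reaction R at support B is upward at 3.7 m, arm 3.7 m → moment R × 3.7 counterclockwise.
For rotational equilibrium, R × 3.7 = 1778, so R = 481 N.

R_B ≈ 481 N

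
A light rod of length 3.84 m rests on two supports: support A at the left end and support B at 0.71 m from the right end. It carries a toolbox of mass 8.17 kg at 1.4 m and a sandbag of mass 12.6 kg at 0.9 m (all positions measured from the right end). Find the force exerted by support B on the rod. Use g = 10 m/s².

Take moments about support A.
Toolbox: 8.17 × 10 = 81.7 N down at 1.4 m → arm 2.44 m, τ = 81.7 × 2.44 = 199.3 N·m clockwise.
Sandbag: 12.6 × 10 = 126 N down at 0.9 m → arm 2.94 m, τ = 126 × 2.94 = 370.4 N·m clockwise.
Net load moment about support A = 569.7 N·m clockwise.
Reaction R at support B is upward at 0.71 m, arm 3.13 m → moment R × 3.13 counterclockwise.
Balancing moments: R × 3.13 = 569.7, giving R = 182 N.

R_B ≈ 182 N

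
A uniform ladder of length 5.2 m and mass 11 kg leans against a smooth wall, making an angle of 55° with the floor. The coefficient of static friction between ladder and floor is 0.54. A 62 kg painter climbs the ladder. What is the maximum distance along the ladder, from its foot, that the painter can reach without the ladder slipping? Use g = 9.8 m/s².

d ≈ 4.26 m

Choose the foot of the ladder as the axis so the floor normal and friction both act there and drop out.
Ladder weight 11×9.8 = 107.8 N acts at 2.6 m along the ladder; its horizontal arm is 2.6·cos55° = 1.491 m → τ = 160.7 N·m clockwise.
Painter weight 62×9.8 = 607.6 N at distance d → arm d·cos55° → τ = 607.6·d·0.5736 clockwise.
Wall normal N at the top has arm L sinθ = 4.26 m counterclockwise, so Στ = 0 gives N·4.26 = 160.7 + 348.5·d.
ΣFy = 0 ⇒ N_floor = 715.4 N, so the maximum friction is μ_s·N_floor = 0.54×715.4 = 386.3 N. ΣFx = 0 ⇒ N_wall = f, so at the slipping point N = 386.3 N.
Substituting: 386.3×4.26 = 160.7 + 348.5·d ⇒ d = (1646 − 160.7) / 348.5 = 4.26 m.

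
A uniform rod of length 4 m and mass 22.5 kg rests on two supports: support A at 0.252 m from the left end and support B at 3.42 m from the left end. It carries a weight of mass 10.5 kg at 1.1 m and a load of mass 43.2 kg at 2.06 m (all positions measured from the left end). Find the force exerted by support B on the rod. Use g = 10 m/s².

Choose support A as the axis so its reaction then has zero moment arm.
Beam weight: 22.5 × 10 = 225 N down at 2 m → arm 1.748 m, τ = 225 × 1.748 = 393.3 N·m clockwise.
Weight: 10.5 × 10 = 105 N down at 1.1 m → arm 0.848 m, τ = 105 × 0.848 = 89.04 N·m clockwise.
Load: 43.2 × 10 = 432 N down at 2.06 m → arm 1.808 m, τ = 432 × 1.808 = 781.1 N·m clockwise.
Net load moment about support A = 1263 N·m clockwise.
Reaction R at support B is upward at 3.42 m, arm 3.168 m → moment R × 3.168 counterclockwise.
Στ = 0 ⇒ R × 3.168 = 1263 ⇒ R = 399 N.

R_B ≈ 399 N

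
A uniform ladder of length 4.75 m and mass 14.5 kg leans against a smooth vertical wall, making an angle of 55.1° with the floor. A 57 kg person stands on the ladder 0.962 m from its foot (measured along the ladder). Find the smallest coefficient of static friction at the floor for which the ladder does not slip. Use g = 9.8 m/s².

Taking torques about the foot of the ladder:
Ladder weight 14.5×9.8 = 142.1 N acts at 2.375 m along the ladder; its horizontal arm is 2.375·cos55.1° = 1.359 m → τ = 193.1 N·m clockwise.
Person: 57×9.8 = 558.6 N at 0.962 m → arm 0.5504 m → τ = 307.5 N·m clockwise.
Wall normal N acts horizontally at the top; its moment arm is the height L sinθ = 4.75·sin55.1° = 3.896 m, counterclockwise.
Balancing moments: N × 3.896 = 500.6, giving N = 128.5 N.
ΣFx = 0 ⇒ f = N_wall = 128.5 N. ΣFy = 0 ⇒ N_floor = 700.7 N.
μ_min = f / N_floor = 128.5 / 700.7 = 0.183.

μ_min ≈ 0.183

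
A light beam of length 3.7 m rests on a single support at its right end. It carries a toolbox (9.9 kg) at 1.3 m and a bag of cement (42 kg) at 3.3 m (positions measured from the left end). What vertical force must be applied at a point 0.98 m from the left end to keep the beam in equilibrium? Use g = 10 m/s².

F ≈ 149 N

Choose the right end as the axis so the unknown pivot reaction has zero arm there.
Toolbox: 9.9 × 10 = 99 N down at 1.3 m → arm 2.4 m, τ = 99 × 2.4 = 237.6 N·m counterclockwise.
Bag of cement: 42 × 10 = 420 N down at 3.3 m → arm 0.4 m, τ = 420 × 0.4 = 168 N·m counterclockwise.
Net moment of the loads = 405.6 N·m counterclockwise.
The upward force F acts at a point 0.98 m from the left end, arm 2.72 m, giving F × 2.72 clockwise.
Balancing moments: F × 2.72 = 405.6, giving F = 405.6 / 2.72 = 149 N.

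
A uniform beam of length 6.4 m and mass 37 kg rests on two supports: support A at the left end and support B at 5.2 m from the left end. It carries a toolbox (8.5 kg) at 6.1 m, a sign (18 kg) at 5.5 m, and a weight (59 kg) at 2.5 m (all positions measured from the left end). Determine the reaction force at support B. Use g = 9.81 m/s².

Choose support A as the axis so its reaction then has zero moment arm.
Beam weight: 37 × 9.81 = 363 N down at 3.2 m → arm 3.2 m, τ = 363 × 3.2 = 1162 N·m clockwise.
Toolbox: 8.5 × 9.81 = 83.39 N down at 6.1 m → arm 6.1 m, τ = 83.39 × 6.1 = 508.7 N·m clockwise.
Sign: 18 × 9.81 = 176.6 N down at 5.5 m → arm 5.5 m, τ = 176.6 × 5.5 = 971.3 N·m clockwise.
Weight: 59 × 9.81 = 578.8 N down at 2.5 m → arm 2.5 m, τ = 578.8 × 2.5 = 1447 N·m clockwise.
Net load moment about support A = 4089 N·m clockwise.
Reaction R at support B is upward at 5.2 m, arm 5.2 m → moment R × 5.2 counterclockwise.
Setting net torque to zero: R × 5.2 = 4089 → R = 786 N.

R_B ≈ 786 N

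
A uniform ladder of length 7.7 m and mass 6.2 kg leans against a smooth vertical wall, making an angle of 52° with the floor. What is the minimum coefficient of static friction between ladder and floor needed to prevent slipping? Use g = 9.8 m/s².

μ_min ≈ 0.391

About the foot of the ladder:
Ladder weight 6.2×9.8 = 60.76 N acts at 3.85 m along the ladder; its horizontal arm is 3.85·cos52° = 2.37 m → τ = 144 N·m clockwise.
Wall normal N acts horizontally at the top; its moment arm is the height L sinθ = 7.7·sin52° = 6.068 m, counterclockwise.
For rotational equilibrium, N × 6.068 = 144, so N = 23.73 N.
ΣFx = 0 ⇒ f = N_wall = 23.73 N. ΣFy = 0 ⇒ N_floor = 60.76 N.
μ_min = f / N_floor = 23.73 / 60.76 = 0.391.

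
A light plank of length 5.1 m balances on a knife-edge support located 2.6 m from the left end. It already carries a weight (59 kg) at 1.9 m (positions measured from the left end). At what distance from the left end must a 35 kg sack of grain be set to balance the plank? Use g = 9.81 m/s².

Choose the knife-edge support (at 2.6 m from the left end) as the axis so the support reaction has zero arm there.
Weight: 59 × 9.81 = 578.8 N down at 1.9 m → arm 0.7 m, τ = 578.8 × 0.7 = 405.2 N·m counterclockwise.
Net moment of existing loads = 405.2 N·m counterclockwise.
The sack of grain weighs 35 × 9.81 = 343.4 N and must supply an equal clockwise moment, so its lever arm about the knife-edge support is 405.2 / 343.4 = 1.18 m.
That puts it at 2.6 + 1.18 = 3.78 m from the left end.

x ≈ 3.78 m from the left end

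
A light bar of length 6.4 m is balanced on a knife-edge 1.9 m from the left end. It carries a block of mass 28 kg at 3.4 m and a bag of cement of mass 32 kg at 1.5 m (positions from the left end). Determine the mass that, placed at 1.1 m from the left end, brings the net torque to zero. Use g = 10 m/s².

m ≈ 36.5 kg

About the knife-edge (at 1.9 m from the left end):
Block: 28 × 10 = 280 N down at 3.4 m → arm 1.5 m, τ = 280 × 1.5 = 420 N·m clockwise.
Bag of cement: 32 × 10 = 320 N down at 1.5 m → arm 0.4 m, τ = 320 × 0.4 = 128 N·m counterclockwise.
Net moment of known loads = 292 N·m clockwise.
An unknown mass m at 1.1 m has arm 0.8 m; its moment is m·g·0.8 counterclockwise.
Setting net torque to zero: m × 10 × 0.8 = 292 → m = 292 / (10 × 0.8) = 36.5 kg.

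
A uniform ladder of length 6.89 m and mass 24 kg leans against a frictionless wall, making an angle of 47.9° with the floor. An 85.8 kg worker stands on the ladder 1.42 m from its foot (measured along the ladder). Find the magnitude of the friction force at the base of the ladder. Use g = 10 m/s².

f ≈ 268 N

Taking torques about the foot of the ladder:
Ladder weight 24×10 = 240 N acts at 3.445 m along the ladder; its horizontal arm is 3.445·cos47.9° = 2.31 m → τ = 554.4 N·m clockwise.
Worker: 85.8×10 = 858 N at 1.42 m → arm 0.952 m → τ = 816.8 N·m clockwise.
Wall normal N acts horizontally at the top; its moment arm is the height L sinθ = 6.89·sin47.9° = 5.112 m, counterclockwise.
For rotational equilibrium, N × 5.112 = 1371, so N = 268 N.
ΣFx = 0: friction at the foot balances the wall's push, so f = N_wall = 268 N.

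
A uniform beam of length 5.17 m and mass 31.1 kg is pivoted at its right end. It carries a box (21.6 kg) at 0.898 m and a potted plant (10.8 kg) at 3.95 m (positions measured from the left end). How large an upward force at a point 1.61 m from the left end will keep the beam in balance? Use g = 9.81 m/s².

Take moments about the right end.
Beam weight: 31.1 × 9.81 = 305.1 N down at 2.585 m → arm 2.585 m, τ = 305.1 × 2.585 = 788.7 N·m counterclockwise.
Box: 21.6 × 9.81 = 211.9 N down at 0.898 m → arm 4.272 m, τ = 211.9 × 4.272 = 905.2 N·m counterclockwise.
Potted plant: 10.8 × 9.81 = 105.9 N down at 3.95 m → arm 1.22 m, τ = 105.9 × 1.22 = 129.2 N·m counterclockwise.
Net moment of the loads = 1823 N·m counterclockwise.
The upward force F acts at a point 1.61 m from the left end, arm 3.56 m, giving F × 3.56 clockwise.
Balancing moments: F × 3.56 = 1823, giving F = 1823 / 3.56 = 512 N.

F ≈ 512 N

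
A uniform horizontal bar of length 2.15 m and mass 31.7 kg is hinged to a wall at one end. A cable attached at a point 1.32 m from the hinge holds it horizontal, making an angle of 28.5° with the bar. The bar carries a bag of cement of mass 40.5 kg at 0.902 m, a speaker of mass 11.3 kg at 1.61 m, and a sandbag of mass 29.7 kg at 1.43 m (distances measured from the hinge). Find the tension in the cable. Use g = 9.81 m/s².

T ≈ 2040 N

Choose the hinge as the axis so the unknown hinge reaction has zero arm there.
Beam weight: 31.7 × 9.81 = 311 N down at 1.075 m → arm 1.075 m, τ = 311 × 1.075 = 334.3 N·m clockwise.
Bag of cement: 40.5 × 9.81 = 397.3 N down at 0.902 m → arm 0.902 m, τ = 397.3 × 0.902 = 358.4 N·m clockwise.
Speaker: 11.3 × 9.81 = 110.9 N down at 1.61 m → arm 1.61 m, τ = 110.9 × 1.61 = 178.5 N·m clockwise.
Sandbag: 29.7 × 9.81 = 291.4 N down at 1.43 m → arm 1.43 m, τ = 291.4 × 1.43 = 416.7 N·m clockwise.
Total clockwise load moment = 1288 N·m.
The cable tension T acts at 1.32 m; only its component perpendicular to the bar, T sinθ, produces torque. sin 28.5° = 0.4772.
For rotational equilibrium, T × 1.32 × 0.4772 = 1288, so T = 1288 / 0.6299 = 2040 N.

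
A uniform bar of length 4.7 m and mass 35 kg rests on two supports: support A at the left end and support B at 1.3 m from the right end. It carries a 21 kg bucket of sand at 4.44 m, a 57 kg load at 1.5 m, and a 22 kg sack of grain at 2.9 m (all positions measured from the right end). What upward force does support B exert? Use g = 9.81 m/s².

R_B ≈ 894 N

About support A:
Beam weight: 35 × 9.81 = 343.4 N down at 2.35 m → arm 2.35 m, τ = 343.4 × 2.35 = 807 N·m clockwise.
Bucket of sand: 21 × 9.81 = 206 N down at 4.44 m → arm 0.26 m, τ = 206 × 0.26 = 53.56 N·m clockwise.
Load: 57 × 9.81 = 559.2 N down at 1.5 m → arm 3.2 m, τ = 559.2 × 3.2 = 1789 N·m clockwise.
Sack of grain: 22 × 9.81 = 215.8 N down at 2.9 m → arm 1.8 m, τ = 215.8 × 1.8 = 388.4 N·m clockwise.
Net load moment about support A = 3038 N·m clockwise.
Reaction R at support B is upward at 1.3 m, arm 3.4 m → moment R × 3.4 counterclockwise.
Setting net torque to zero: R × 3.4 = 3038 → R = 894 N.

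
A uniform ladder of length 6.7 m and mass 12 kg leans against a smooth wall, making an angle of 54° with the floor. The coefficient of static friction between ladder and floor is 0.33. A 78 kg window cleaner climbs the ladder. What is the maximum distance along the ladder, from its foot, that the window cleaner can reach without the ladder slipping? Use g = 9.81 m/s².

d ≈ 3 m

Choose the foot of the ladder as the axis so the floor normal and friction both act there and drop out.
Ladder weight 12×9.81 = 117.7 N acts at 3.35 m along the ladder; its horizontal arm is 3.35·cos54° = 1.969 m → τ = 231.8 N·m clockwise.
Window cleaner weight 78×9.81 = 765.2 N at distance d → arm d·cos54° → τ = 765.2·d·0.5878 clockwise.
Wall normal N at the top has arm L sinθ = 5.42 m counterclockwise, so Στ = 0 gives N·5.42 = 231.8 + 449.8·d.
ΣFy = 0 ⇒ N_floor = 882.9 N, so the maximum friction is μ_s·N_floor = 0.33×882.9 = 291.4 N. ΣFx = 0 ⇒ N_wall = f, so at the slipping point N = 291.4 N.
Substituting: 291.4×5.42 = 231.8 + 449.8·d ⇒ d = (1579 − 231.8) / 449.8 = 3 m.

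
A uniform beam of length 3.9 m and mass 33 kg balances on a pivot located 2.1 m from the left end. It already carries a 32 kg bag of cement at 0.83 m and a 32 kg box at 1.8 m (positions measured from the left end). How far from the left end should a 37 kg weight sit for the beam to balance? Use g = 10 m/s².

x ≈ 3.59 m from the left end

Taking torques about the pivot (at 2.1 m from the left end):
Beam weight: 33 × 10 = 330 N down at 1.95 m → arm 0.15 m, τ = 330 × 0.15 = 49.5 N·m counterclockwise.
Bag of cement: 32 × 10 = 320 N down at 0.83 m → arm 1.27 m, τ = 320 × 1.27 = 406.4 N·m counterclockwise.
Box: 32 × 10 = 320 N down at 1.8 m → arm 0.3 m, τ = 320 × 0.3 = 96 N·m counterclockwise.
Net moment of existing loads = 551.9 N·m counterclockwise.
The weight weighs 37 × 10 = 370 N and must supply an equal clockwise moment, so its lever arm about the pivot is 551.9 / 370 = 1.49 m.
That puts it at 2.1 + 1.49 = 3.59 m from the left end.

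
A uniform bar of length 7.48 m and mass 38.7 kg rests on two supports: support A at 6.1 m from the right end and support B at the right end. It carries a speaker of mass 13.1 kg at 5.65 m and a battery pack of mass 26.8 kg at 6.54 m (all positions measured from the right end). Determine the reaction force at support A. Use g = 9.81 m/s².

R_A ≈ 634 N

Taking torques about support B:
Beam weight: 38.7 × 9.81 = 379.6 N down at 3.74 m → arm 3.74 m, τ = 379.6 × 3.74 = 1420 N·m counterclockwise.
Speaker: 13.1 × 9.81 = 128.5 N down at 5.65 m → arm 5.65 m, τ = 128.5 × 5.65 = 726 N·m counterclockwise.
Battery pack: 26.8 × 9.81 = 262.9 N down at 6.54 m → arm 6.54 m, τ = 262.9 × 6.54 = 1719 N·m counterclockwise.
Net load moment about support B = 3865 N·m counterclockwise.
Reaction R at support A is upward at 6.1 m, arm 6.1 m → moment R × 6.1 clockwise.
Στ = 0 ⇒ R × 6.1 = 3865 ⇒ R = 634 N.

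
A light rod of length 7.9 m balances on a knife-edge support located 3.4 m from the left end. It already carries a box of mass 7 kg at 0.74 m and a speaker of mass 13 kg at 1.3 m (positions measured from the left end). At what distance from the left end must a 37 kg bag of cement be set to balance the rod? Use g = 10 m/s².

Taking torques about the knife-edge support (at 3.4 m from the left end):
Box: 7 × 10 = 70 N down at 0.74 m → arm 2.66 m, τ = 70 × 2.66 = 186.2 N·m counterclockwise.
Speaker: 13 × 10 = 130 N down at 1.3 m → arm 2.1 m, τ = 130 × 2.1 = 273 N·m counterclockwise.
Net moment of existing loads = 459.2 N·m counterclockwise.
The bag of cement weighs 37 × 10 = 370 N and must supply an equal clockwise moment, so its lever arm about the knife-edge support is 459.2 / 370 = 1.24 m.
That puts it at 3.4 + 1.24 = 4.64 m from the left end.

x ≈ 4.64 m from the left end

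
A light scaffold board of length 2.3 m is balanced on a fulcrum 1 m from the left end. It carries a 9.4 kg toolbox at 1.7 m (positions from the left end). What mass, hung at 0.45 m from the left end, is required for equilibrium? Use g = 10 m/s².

About the fulcrum (at 1 m from the left end):
Toolbox: 9.4 × 10 = 94 N down at 1.7 m → arm 0.7 m, τ = 94 × 0.7 = 65.8 N·m clockwise.
Net moment of known loads = 65.8 N·m clockwise.
An unknown mass m at 0.45 m has arm 0.55 m; its moment is m·g·0.55 counterclockwise.
For rotational equilibrium, m × 10 × 0.55 = 65.8, so m = 65.8 / (10 × 0.55) = 12 kg.

m ≈ 12 kg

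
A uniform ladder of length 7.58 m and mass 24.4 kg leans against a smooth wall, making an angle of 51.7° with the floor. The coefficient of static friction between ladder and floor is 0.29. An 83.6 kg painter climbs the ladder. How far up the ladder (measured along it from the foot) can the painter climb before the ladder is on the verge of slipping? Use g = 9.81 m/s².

Taking torques about the foot of the ladder:
Ladder weight 24.4×9.81 = 239.4 N acts at 3.79 m along the ladder; its horizontal arm is 3.79·cos51.7° = 2.349 m → τ = 562.4 N·m clockwise.
Painter weight 83.6×9.81 = 820.1 N at distance d → arm d·cos51.7° → τ = 820.1·d·0.6198 clockwise.
Wall normal N at the top has arm L sinθ = 5.949 m counterclockwise, so Στ = 0 gives N·5.949 = 562.4 + 508.3·d.
ΣFy = 0 ⇒ N_floor = 1060 N, so the maximum friction is μ_s·N_floor = 0.29×1060 = 307.4 N. ΣFx = 0 ⇒ N_wall = f, so at the slipping point N = 307.4 N.
Substituting: 307.4×5.949 = 562.4 + 508.3·d ⇒ d = (1829 − 562.4) / 508.3 = 2.49 m.

d ≈ 2.49 m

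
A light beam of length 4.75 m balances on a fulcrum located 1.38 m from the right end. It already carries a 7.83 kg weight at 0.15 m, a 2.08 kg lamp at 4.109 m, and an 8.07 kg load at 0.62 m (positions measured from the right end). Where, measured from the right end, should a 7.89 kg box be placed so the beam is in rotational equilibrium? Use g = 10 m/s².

x ≈ 2.66 m from the right end

Sum moments about the fulcrum (at 1.38 m from the right end) (the support reaction has zero arm there).
Weight: 7.83 × 10 = 78.3 N down at 0.15 m → arm 1.23 m, τ = 78.3 × 1.23 = 96.31 N·m clockwise.
Lamp: 2.08 × 10 = 20.8 N down at 4.109 m → arm 2.729 m, τ = 20.8 × 2.729 = 56.76 N·m counterclockwise.
Load: 8.07 × 10 = 80.7 N down at 0.62 m → arm 0.76 m, τ = 80.7 × 0.76 = 61.33 N·m clockwise.
Net moment of existing loads = 100.9 N·m clockwise.
The box weighs 7.89 × 10 = 78.9 N and must supply an equal counterclockwise moment, so its lever arm about the fulcrum is 100.9 / 78.9 = 1.28 m.
That puts it at 1.38 + 1.28 = 2.66 m from the right end.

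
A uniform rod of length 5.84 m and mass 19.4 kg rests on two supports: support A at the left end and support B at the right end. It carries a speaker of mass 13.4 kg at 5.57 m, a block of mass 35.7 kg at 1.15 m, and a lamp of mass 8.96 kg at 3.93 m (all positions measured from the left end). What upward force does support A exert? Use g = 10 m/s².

R_A ≈ 419 N

Sum moments about support B (its reaction then has zero moment arm).
Beam weight: 19.4 × 10 = 194 N down at 2.92 m → arm 2.92 m, τ = 194 × 2.92 = 566.5 N·m counterclockwise.
Speaker: 13.4 × 10 = 134 N down at 5.57 m → arm 0.27 m, τ = 134 × 0.27 = 36.18 N·m counterclockwise.
Block: 35.7 × 10 = 357 N down at 1.15 m → arm 4.69 m, τ = 357 × 4.69 = 1674 N·m counterclockwise.
Lamp: 8.96 × 10 = 89.6 N down at 3.93 m → arm 1.91 m, τ = 89.6 × 1.91 = 171.1 N·m counterclockwise.
Net load moment about support B = 2448 N·m counterclockwise.
Reaction R at support A is upward at 0 m, arm 5.84 m → moment R × 5.84 clockwise.
Setting net torque to zero: R × 5.84 = 2448 → R = 419 N.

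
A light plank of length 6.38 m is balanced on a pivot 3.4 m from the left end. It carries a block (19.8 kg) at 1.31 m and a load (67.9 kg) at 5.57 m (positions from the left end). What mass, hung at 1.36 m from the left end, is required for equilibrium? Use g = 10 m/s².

Take moments about the pivot (at 3.4 m from the left end).
Block: 19.8 × 10 = 198 N down at 1.31 m → arm 2.09 m, τ = 198 × 2.09 = 413.8 N·m counterclockwise.
Load: 67.9 × 10 = 679 N down at 5.57 m → arm 2.17 m, τ = 679 × 2.17 = 1473 N·m clockwise.
Net moment of known loads = 1059 N·m clockwise.
An unknown mass m at 1.36 m has arm 2.04 m; its moment is m·g·2.04 counterclockwise.
Στ = 0 ⇒ m × 10 × 2.04 = 1059 ⇒ m = 1059 / (10 × 2.04) = 51.9 kg.

m ≈ 51.9 kg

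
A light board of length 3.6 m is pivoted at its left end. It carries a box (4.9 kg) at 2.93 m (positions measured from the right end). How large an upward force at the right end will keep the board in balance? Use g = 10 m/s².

F ≈ 9.12 N

Choose the left end as the axis so the unknown pivot reaction has zero arm there.
Box: 4.9 × 10 = 49 N down at 2.93 m → arm 0.67 m, τ = 49 × 0.67 = 32.83 N·m clockwise.
Net moment of the loads = 32.83 N·m clockwise.
The upward force F acts at the right end, arm 3.6 m, giving F × 3.6 counterclockwise.
Στ = 0 ⇒ F × 3.6 = 32.83 ⇒ F = 32.83 / 3.6 = 9.12 N.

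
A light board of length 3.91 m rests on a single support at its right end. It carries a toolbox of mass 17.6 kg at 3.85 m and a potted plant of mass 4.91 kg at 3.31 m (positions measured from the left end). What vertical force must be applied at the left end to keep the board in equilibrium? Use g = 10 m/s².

F ≈ 10.2 N

Taking torques about the right end:
Toolbox: 17.6 × 10 = 176 N down at 3.85 m → arm 0.06 m, τ = 176 × 0.06 = 10.56 N·m counterclockwise.
Potted plant: 4.91 × 10 = 49.1 N down at 3.31 m → arm 0.6 m, τ = 49.1 × 0.6 = 29.46 N·m counterclockwise.
Net moment of the loads = 40.02 N·m counterclockwise.
The upward force F acts at the left end, arm 3.91 m, giving F × 3.91 clockwise.
Setting net torque to zero: F × 3.91 = 40.02 → F = 40.02 / 3.91 = 10.2 N.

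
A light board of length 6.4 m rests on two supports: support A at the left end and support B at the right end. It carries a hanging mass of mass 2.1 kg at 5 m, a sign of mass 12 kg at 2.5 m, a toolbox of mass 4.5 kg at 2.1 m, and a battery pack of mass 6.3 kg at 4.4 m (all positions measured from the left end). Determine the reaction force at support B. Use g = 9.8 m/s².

Taking torques about support A:
Hanging mass: 2.1 × 9.8 = 20.58 N down at 5 m → arm 5 m, τ = 20.58 × 5 = 102.9 N·m clockwise.
Sign: 12 × 9.8 = 117.6 N down at 2.5 m → arm 2.5 m, τ = 117.6 × 2.5 = 294 N·m clockwise.
Toolbox: 4.5 × 9.8 = 44.1 N down at 2.1 m → arm 2.1 m, τ = 44.1 × 2.1 = 92.61 N·m clockwise.
Battery pack: 6.3 × 9.8 = 61.74 N down at 4.4 m → arm 4.4 m, τ = 61.74 × 4.4 = 271.7 N·m clockwise.
Net load moment about support A = 761.2 N·m clockwise.
Reaction R at support B is upward at 6.4 m, arm 6.4 m → moment R × 6.4 counterclockwise.
Balancing moments: R × 6.4 = 761.2, giving R = 119 N.

R_B ≈ 119 N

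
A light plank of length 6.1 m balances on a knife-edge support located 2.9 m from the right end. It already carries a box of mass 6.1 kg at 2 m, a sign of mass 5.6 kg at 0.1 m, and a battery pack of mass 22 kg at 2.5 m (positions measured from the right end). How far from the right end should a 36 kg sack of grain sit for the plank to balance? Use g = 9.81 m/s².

Taking torques about the knife-edge support (at 2.9 m from the right end):
Box: 6.1 × 9.81 = 59.84 N down at 2 m → arm 0.9 m, τ = 59.84 × 0.9 = 53.86 N·m clockwise.
Sign: 5.6 × 9.81 = 54.94 N down at 0.1 m → arm 2.8 m, τ = 54.94 × 2.8 = 153.8 N·m clockwise.
Battery pack: 22 × 9.81 = 215.8 N down at 2.5 m → arm 0.4 m, τ = 215.8 × 0.4 = 86.32 N·m clockwise.
Net moment of existing loads = 294 N·m clockwise.
The sack of grain weighs 36 × 9.81 = 353.2 N and must supply an equal counterclockwise moment, so its lever arm about the knife-edge support is 294 / 353.2 = 0.832 m.
That puts it at 2.9 + 0.832 = 3.73 m from the right end.

x ≈ 3.73 m from the right end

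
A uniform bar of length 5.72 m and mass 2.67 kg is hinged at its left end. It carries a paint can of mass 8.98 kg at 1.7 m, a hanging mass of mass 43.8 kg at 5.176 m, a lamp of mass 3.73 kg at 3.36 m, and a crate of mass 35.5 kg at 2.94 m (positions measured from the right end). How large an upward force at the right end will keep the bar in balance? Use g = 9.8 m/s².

F ≈ 300 N

About the left end:
Beam weight: 2.67 × 9.8 = 26.17 N down at 2.86 m → arm 2.86 m, τ = 26.17 × 2.86 = 74.85 N·m clockwise.
Paint can: 8.98 × 9.8 = 88 N down at 1.7 m → arm 4.02 m, τ = 88 × 4.02 = 353.8 N·m clockwise.
Hanging mass: 43.8 × 9.8 = 429.2 N down at 5.176 m → arm 0.544 m, τ = 429.2 × 0.544 = 233.5 N·m clockwise.
Lamp: 3.73 × 9.8 = 36.55 N down at 3.36 m → arm 2.36 m, τ = 36.55 × 2.36 = 86.26 N·m clockwise.
Crate: 35.5 × 9.8 = 347.9 N down at 2.94 m → arm 2.78 m, τ = 347.9 × 2.78 = 967.2 N·m clockwise.
Net moment of the loads = 1716 N·m clockwise.
The upward force F acts at the right end, arm 5.72 m, giving F × 5.72 counterclockwise.
Στ = 0 ⇒ F × 5.72 = 1716 ⇒ F = 1716 / 5.72 = 300 N.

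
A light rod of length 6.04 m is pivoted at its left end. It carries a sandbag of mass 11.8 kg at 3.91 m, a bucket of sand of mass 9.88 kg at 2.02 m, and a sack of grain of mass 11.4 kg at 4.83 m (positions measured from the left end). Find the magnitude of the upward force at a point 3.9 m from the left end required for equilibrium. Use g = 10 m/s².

Take moments about the left end.
Sandbag: 11.8 × 10 = 118 N down at 3.91 m → arm 3.91 m, τ = 118 × 3.91 = 461.4 N·m clockwise.
Bucket of sand: 9.88 × 10 = 98.8 N down at 2.02 m → arm 2.02 m, τ = 98.8 × 2.02 = 199.6 N·m clockwise.
Sack of grain: 11.4 × 10 = 114 N down at 4.83 m → arm 4.83 m, τ = 114 × 4.83 = 550.6 N·m clockwise.
Net moment of the loads = 1212 N·m clockwise.
The upward force F acts at a point 3.9 m from the left end, arm 3.9 m, giving F × 3.9 counterclockwise.
Balancing moments: F × 3.9 = 1212, giving F = 1212 / 3.9 = 311 N.

F ≈ 311 N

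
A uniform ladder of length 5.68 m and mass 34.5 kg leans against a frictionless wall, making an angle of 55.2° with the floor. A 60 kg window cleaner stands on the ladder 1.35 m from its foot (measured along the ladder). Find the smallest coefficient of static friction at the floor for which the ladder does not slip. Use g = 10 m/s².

μ_min ≈ 0.232

About the foot of the ladder:
Ladder weight 34.5×10 = 345 N acts at 2.84 m along the ladder; its horizontal arm is 2.84·cos55.2° = 1.621 m → τ = 559.2 N·m clockwise.
Window cleaner: 60×10 = 600 N at 1.35 m → arm 0.7705 m → τ = 462.3 N·m clockwise.
Wall normal N acts horizontally at the top; its moment arm is the height L sinθ = 5.68·sin55.2° = 4.664 m, counterclockwise.
Setting net torque to zero: N × 4.664 = 1022 → N = 219.1 N.
ΣFx = 0 ⇒ f = N_wall = 219.1 N. ΣFy = 0 ⇒ N_floor = 945 N.
μ_min = f / N_floor = 219.1 / 945 = 0.232.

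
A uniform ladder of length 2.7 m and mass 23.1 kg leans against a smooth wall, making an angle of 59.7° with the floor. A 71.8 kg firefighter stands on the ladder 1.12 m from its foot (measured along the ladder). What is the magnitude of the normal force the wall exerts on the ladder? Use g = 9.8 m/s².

Sum moments about the foot of the ladder (the floor normal and friction both act there and drop out).
Ladder weight 23.1×9.8 = 226.4 N acts at 1.35 m along the ladder; its horizontal arm is 1.35·cos59.7° = 0.6811 m → τ = 154.2 N·m clockwise.
Firefighter: 71.8×9.8 = 703.6 N at 1.12 m → arm 0.5651 m → τ = 397.6 N·m clockwise.
Wall normal N acts horizontally at the top; its moment arm is the height L sinθ = 2.7·sin59.7° = 2.331 m, counterclockwise.
For rotational equilibrium, N × 2.331 = 551.8, so N = 237 N.

N_wall ≈ 237 N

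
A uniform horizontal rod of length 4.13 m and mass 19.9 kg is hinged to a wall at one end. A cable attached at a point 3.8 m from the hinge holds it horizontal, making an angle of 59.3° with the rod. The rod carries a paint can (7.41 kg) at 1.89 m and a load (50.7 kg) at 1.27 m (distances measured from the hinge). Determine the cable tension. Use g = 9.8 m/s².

T ≈ 358 N

About the hinge:
Beam weight: 19.9 × 9.8 = 195 N down at 2.065 m → arm 2.065 m, τ = 195 × 2.065 = 402.7 N·m clockwise.
Paint can: 7.41 × 9.8 = 72.62 N down at 1.89 m → arm 1.89 m, τ = 72.62 × 1.89 = 137.3 N·m clockwise.
Load: 50.7 × 9.8 = 496.9 N down at 1.27 m → arm 1.27 m, τ = 496.9 × 1.27 = 631.1 N·m clockwise.
Total clockwise load moment = 1171 N·m.
The cable tension T acts at 3.8 m; only its component perpendicular to the rod, T sinθ, produces torque. sin 59.3° = 0.8599.
Balancing moments: T × 3.8 × 0.8599 = 1171, giving T = 1171 / 3.268 = 358 N.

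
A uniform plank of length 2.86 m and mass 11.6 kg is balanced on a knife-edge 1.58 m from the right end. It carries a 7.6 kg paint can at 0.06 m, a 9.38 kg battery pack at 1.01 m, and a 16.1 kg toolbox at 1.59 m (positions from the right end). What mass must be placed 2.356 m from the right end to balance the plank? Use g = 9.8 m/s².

Taking torques about the knife-edge (at 1.58 m from the right end):
Beam weight: 11.6 × 9.8 = 113.7 N down at 1.43 m → arm 0.15 m, τ = 113.7 × 0.15 = 17.05 N·m clockwise.
Paint can: 7.6 × 9.8 = 74.48 N down at 0.06 m → arm 1.52 m, τ = 74.48 × 1.52 = 113.2 N·m clockwise.
Battery pack: 9.38 × 9.8 = 91.92 N down at 1.01 m → arm 0.57 m, τ = 91.92 × 0.57 = 52.39 N·m clockwise.
Toolbox: 16.1 × 9.8 = 157.8 N down at 1.59 m → arm 0.01 m, τ = 157.8 × 0.01 = 1.578 N·m counterclockwise.
Net moment of known loads = 181.1 N·m clockwise.
An unknown mass m at 2.356 m has arm 0.776 m; its moment is m·g·0.776 counterclockwise.
For rotational equilibrium, m × 9.8 × 0.776 = 181.1, so m = 181.1 / (9.8 × 0.776) = 23.8 kg.

m ≈ 23.8 kg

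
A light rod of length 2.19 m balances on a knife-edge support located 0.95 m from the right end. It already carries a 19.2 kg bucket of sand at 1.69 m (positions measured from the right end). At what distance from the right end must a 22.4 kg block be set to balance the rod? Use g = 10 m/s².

x ≈ 0.316 m from the right end

Take moments about the knife-edge support (at 0.95 m from the right end).
Bucket of sand: 19.2 × 10 = 192 N down at 1.69 m → arm 0.74 m, τ = 192 × 0.74 = 142.1 N·m counterclockwise.
Net moment of existing loads = 142.1 N·m counterclockwise.
The block weighs 22.4 × 10 = 224 N and must supply an equal clockwise moment, so its lever arm about the knife-edge support is 142.1 / 224 = 0.634 m.
That puts it at 0.95 − 0.634 = 0.316 m from the right end.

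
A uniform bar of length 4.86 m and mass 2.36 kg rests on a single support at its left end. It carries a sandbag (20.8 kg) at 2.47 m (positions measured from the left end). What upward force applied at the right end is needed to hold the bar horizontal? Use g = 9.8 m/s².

Sum moments about the left end (the unknown pivot reaction has zero arm there).
Beam weight: 2.36 × 9.8 = 23.13 N down at 2.43 m → arm 2.43 m, τ = 23.13 × 2.43 = 56.21 N·m clockwise.
Sandbag: 20.8 × 9.8 = 203.8 N down at 2.47 m → arm 2.47 m, τ = 203.8 × 2.47 = 503.4 N·m clockwise.
Net moment of the loads = 559.6 N·m clockwise.
The upward force F acts at the right end, arm 4.86 m, giving F × 4.86 counterclockwise.
For rotational equilibrium, F × 4.86 = 559.6, so F = 559.6 / 4.86 = 115 N.

F ≈ 115 N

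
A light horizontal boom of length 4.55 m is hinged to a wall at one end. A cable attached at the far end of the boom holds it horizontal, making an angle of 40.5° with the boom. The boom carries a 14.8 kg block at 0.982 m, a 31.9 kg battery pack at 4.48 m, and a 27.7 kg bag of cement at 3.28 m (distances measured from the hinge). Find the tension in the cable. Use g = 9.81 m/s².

T ≈ 824 N

Take moments about the hinge.
Block: 14.8 × 9.81 = 145.2 N down at 0.982 m → arm 0.982 m, τ = 145.2 × 0.982 = 142.6 N·m clockwise.
Battery pack: 31.9 × 9.81 = 312.9 N down at 4.48 m → arm 4.48 m, τ = 312.9 × 4.48 = 1402 N·m clockwise.
Bag of cement: 27.7 × 9.81 = 271.7 N down at 3.28 m → arm 3.28 m, τ = 271.7 × 3.28 = 891.2 N·m clockwise.
Total clockwise load moment = 2436 N·m.
The cable tension T acts at 4.55 m; only its component perpendicular to the boom, T sinθ, produces torque. sin 40.5° = 0.6494.
Setting net torque to zero: T × 4.55 × 0.6494 = 2436 → T = 2436 / 2.955 = 824 N.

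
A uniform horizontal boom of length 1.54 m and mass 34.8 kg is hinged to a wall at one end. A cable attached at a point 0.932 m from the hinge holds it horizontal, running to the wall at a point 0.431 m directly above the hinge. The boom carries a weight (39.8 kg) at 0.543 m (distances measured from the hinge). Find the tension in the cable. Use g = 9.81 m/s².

T ≈ 1210 N

Taking torques about the hinge:
Beam weight: 34.8 × 9.81 = 341.4 N down at 0.77 m → arm 0.77 m, τ = 341.4 × 0.77 = 262.9 N·m clockwise.
Weight: 39.8 × 9.81 = 390.4 N down at 0.543 m → arm 0.543 m, τ = 390.4 × 0.543 = 212 N·m clockwise.
Total clockwise load moment = 474.9 N·m.
The cable tension T acts at 0.932 m; only its component perpendicular to the boom, T sinθ, produces torque. sinθ = h/√(h²+d²) = 0.431/√(0.431²+0.932²) = 0.4197.
Setting net torque to zero: T × 0.932 × 0.4197 = 474.9 → T = 474.9 / 0.3912 = 1210 N.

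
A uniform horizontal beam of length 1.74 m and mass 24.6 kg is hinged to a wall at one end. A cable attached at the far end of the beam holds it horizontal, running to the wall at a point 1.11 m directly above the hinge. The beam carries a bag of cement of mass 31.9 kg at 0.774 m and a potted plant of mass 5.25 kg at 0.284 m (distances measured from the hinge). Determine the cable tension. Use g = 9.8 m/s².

T ≈ 498 N

Sum moments about the hinge (the unknown hinge reaction has zero arm there).
Beam weight: 24.6 × 9.8 = 241.1 N down at 0.87 m → arm 0.87 m, τ = 241.1 × 0.87 = 209.8 N·m clockwise.
Bag of cement: 31.9 × 9.8 = 312.6 N down at 0.774 m → arm 0.774 m, τ = 312.6 × 0.774 = 242 N·m clockwise.
Potted plant: 5.25 × 9.8 = 51.45 N down at 0.284 m → arm 0.284 m, τ = 51.45 × 0.284 = 14.61 N·m clockwise.
Total clockwise load moment = 466.4 N·m.
The cable tension T acts at 1.74 m; only its component perpendicular to the beam, T sinθ, produces torque. sinθ = h/√(h²+d²) = 1.11/√(1.11²+1.74²) = 0.5378.
Balancing moments: T × 1.74 × 0.5378 = 466.4, giving T = 466.4 / 0.9358 = 498 N.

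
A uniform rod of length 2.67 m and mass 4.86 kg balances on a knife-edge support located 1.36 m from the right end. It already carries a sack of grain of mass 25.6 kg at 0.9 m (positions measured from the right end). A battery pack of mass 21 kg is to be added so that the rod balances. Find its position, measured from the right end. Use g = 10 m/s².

Take moments about the knife-edge support (at 1.36 m from the right end).
Beam weight: 4.86 × 10 = 48.6 N down at 1.335 m → arm 0.025 m, τ = 48.6 × 0.025 = 1.215 N·m clockwise.
Sack of grain: 25.6 × 10 = 256 N down at 0.9 m → arm 0.46 m, τ = 256 × 0.46 = 117.8 N·m clockwise.
Net moment of existing loads = 119 N·m clockwise.
The battery pack weighs 21 × 10 = 210 N and must supply an equal counterclockwise moment, so its lever arm about the knife-edge support is 119 / 210 = 0.567 m.
That puts it at 1.36 + 0.567 = 1.93 m from the right end.

x ≈ 1.93 m from the right end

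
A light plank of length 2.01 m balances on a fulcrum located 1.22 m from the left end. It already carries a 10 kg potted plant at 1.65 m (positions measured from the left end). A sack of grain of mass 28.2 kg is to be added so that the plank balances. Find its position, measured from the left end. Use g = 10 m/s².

x ≈ 1.07 m from the left end

About the fulcrum (at 1.22 m from the left end):
Potted plant: 10 × 10 = 100 N down at 1.65 m → arm 0.43 m, τ = 100 × 0.43 = 43 N·m clockwise.
Net moment of existing loads = 43 N·m clockwise.
The sack of grain weighs 28.2 × 10 = 282 N and must supply an equal counterclockwise moment, so its lever arm about the fulcrum is 43 / 282 = 0.152 m.
That puts it at 1.22 − 0.152 = 1.07 m from the left end.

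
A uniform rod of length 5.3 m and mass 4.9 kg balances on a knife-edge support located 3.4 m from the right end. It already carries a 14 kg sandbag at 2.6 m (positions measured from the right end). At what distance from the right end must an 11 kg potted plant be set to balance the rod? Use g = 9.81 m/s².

About the knife-edge support (at 3.4 m from the right end):
Beam weight: 4.9 × 9.81 = 48.07 N down at 2.65 m → arm 0.75 m, τ = 48.07 × 0.75 = 36.05 N·m clockwise.
Sandbag: 14 × 9.81 = 137.3 N down at 2.6 m → arm 0.8 m, τ = 137.3 × 0.8 = 109.8 N·m clockwise.
Net moment of existing loads = 145.8 N·m clockwise.
The potted plant weighs 11 × 9.81 = 107.9 N and must supply an equal counterclockwise moment, so its lever arm about the knife-edge support is 145.8 / 107.9 = 1.35 m.
That puts it at 3.4 + 1.35 = 4.75 m from the right end.

x ≈ 4.75 m from the right end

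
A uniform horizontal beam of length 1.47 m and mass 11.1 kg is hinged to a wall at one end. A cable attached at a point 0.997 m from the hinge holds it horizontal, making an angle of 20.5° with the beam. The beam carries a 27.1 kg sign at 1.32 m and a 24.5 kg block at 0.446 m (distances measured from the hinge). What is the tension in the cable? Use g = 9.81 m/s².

T ≈ 1540 N

About the hinge:
Beam weight: 11.1 × 9.81 = 108.9 N down at 0.735 m → arm 0.735 m, τ = 108.9 × 0.735 = 80.04 N·m clockwise.
Sign: 27.1 × 9.81 = 265.9 N down at 1.32 m → arm 1.32 m, τ = 265.9 × 1.32 = 351 N·m clockwise.
Block: 24.5 × 9.81 = 240.3 N down at 0.446 m → arm 0.446 m, τ = 240.3 × 0.446 = 107.2 N·m clockwise.
Total clockwise load moment = 538.2 N·m.
The cable tension T acts at 0.997 m; only its component perpendicular to the beam, T sinθ, produces torque. sin 20.5° = 0.3502.
Balancing moments: T × 0.997 × 0.3502 = 538.2, giving T = 538.2 / 0.3491 = 1540 N.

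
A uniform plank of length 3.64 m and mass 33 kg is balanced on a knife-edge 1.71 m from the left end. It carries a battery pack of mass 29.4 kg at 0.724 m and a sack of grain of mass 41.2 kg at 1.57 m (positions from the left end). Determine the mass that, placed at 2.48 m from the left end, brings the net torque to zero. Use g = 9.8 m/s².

m ≈ 40.4 kg

Sum moments about the knife-edge (at 1.71 m from the left end) (the support reaction has zero arm there).
Beam weight: 33 × 9.8 = 323.4 N down at 1.82 m → arm 0.11 m, τ = 323.4 × 0.11 = 35.57 N·m clockwise.
Battery pack: 29.4 × 9.8 = 288.1 N down at 0.724 m → arm 0.986 m, τ = 288.1 × 0.986 = 284.1 N·m counterclockwise.
Sack of grain: 41.2 × 9.8 = 403.8 N down at 1.57 m → arm 0.14 m, τ = 403.8 × 0.14 = 56.53 N·m counterclockwise.
Net moment of known loads = 305.1 N·m counterclockwise.
An unknown mass m at 2.48 m has arm 0.77 m; its moment is m·g·0.77 clockwise.
Στ = 0 ⇒ m × 9.8 × 0.77 = 305.1 ⇒ m = 305.1 / (9.8 × 0.77) = 40.4 kg.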